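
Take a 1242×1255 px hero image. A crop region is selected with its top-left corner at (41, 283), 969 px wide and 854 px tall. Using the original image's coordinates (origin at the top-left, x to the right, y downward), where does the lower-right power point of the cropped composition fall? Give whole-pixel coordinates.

One third of the crop width 969 is 323.00 px.
One third of the crop height 854 is 284.67 px.
The lower-right point is two-thirds across and two-thirds down within the crop:
x = 41 + 2 × 323.00 ≈ 687; y = 283 + 2 × 284.67 ≈ 852.

(687, 852)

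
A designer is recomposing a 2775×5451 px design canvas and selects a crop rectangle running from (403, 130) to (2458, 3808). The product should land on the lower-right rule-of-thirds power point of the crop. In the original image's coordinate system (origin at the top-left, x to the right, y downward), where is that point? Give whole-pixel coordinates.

(1773, 2582)

Crop width = 2458 − 403 = 2055 px; one third is 685.00 px.
Crop height = 3808 − 130 = 3678 px; one third is 1226.00 px.
The lower-right point is two-thirds across and two-thirds down within the crop:
x = 403 + 2 × 685.00 ≈ 1773; y = 130 + 2 × 1226.00 ≈ 2582.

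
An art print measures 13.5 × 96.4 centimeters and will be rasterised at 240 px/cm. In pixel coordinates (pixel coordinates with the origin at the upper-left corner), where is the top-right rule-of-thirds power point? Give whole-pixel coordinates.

In pixels the canvas is 13.5 × 240 = 3240 wide and 96.4 × 240 = 23136 tall.
The top-right point is two-thirds across and one-third down:
x = 2 × 3240/3 ≈ 2160; y = 1 × 23136/3 ≈ 7712.

x = 2160 px, y = 7712 px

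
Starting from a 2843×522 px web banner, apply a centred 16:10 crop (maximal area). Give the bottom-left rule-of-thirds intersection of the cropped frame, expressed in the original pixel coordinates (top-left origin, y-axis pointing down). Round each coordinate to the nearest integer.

(1282, 348)

2843/522 > 16/10, so the 16:10 crop keeps the full height 522 and trims width to 522 × 16/10 = 835.20 px.
Left offset = (2843 − 835.20)/2 = 1003.90 px; top offset = 0.
Bottom-left is one-third across and two-thirds down within the crop:
x = 1003.90 + 1 × 835.20/3 ≈ 1282; y = 0.00 + 2 × 522.00/3 ≈ 348.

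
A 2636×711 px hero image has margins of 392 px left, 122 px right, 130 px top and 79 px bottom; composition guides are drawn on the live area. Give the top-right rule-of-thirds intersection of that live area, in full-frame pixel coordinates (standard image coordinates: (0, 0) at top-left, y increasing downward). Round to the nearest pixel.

x = 1807 px, y = 297 px

Content width = 2636 − 392 − 122 = 2122 px; content height = 711 − 130 − 79 = 502 px.
Top-right is two-thirds across and one-third down within the live area.
x = 392 + 2 × 2122/3 = 392 + 1414.67 ≈ 1807
y = 130 + 1 × 502/3 = 130 + 167.33 ≈ 297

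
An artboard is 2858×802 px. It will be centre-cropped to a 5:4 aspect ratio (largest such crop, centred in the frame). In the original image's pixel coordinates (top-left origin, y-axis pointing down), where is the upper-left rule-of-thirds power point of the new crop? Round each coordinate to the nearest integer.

2858/802 > 5/4, so the 5:4 crop keeps the full height 802 and trims width to 802 × 5/4 = 1002.50 px.
Left offset = (2858 − 1002.50)/2 = 927.75 px; top offset = 0.
Upper-left is one-third across and one-third down within the crop:
x = 927.75 + 1 × 1002.50/3 ≈ 1262; y = 0.00 + 1 × 802.00/3 ≈ 267.

(1262, 267)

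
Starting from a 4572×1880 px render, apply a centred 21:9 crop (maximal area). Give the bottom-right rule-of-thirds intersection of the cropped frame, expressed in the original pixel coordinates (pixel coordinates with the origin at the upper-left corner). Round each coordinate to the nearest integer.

x = 3017 px, y = 1253 px

4572/1880 > 21/9, so the 21:9 crop keeps the full height 1880 and trims width to 1880 × 21/9 = 4386.67 px.
Left offset = (4572 − 4386.67)/2 = 92.67 px; top offset = 0.
Bottom-right is two-thirds across and two-thirds down within the crop:
x = 92.67 + 2 × 4386.67/3 ≈ 3017; y = 0.00 + 2 × 1880.00/3 ≈ 1253.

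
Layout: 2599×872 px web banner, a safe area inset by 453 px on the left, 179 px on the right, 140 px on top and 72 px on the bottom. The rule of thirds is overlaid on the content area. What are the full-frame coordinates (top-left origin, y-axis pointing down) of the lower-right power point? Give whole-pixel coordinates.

Content width = 2599 − 453 − 179 = 1967 px; content height = 872 − 140 − 72 = 660 px.
Lower-right is two-thirds across and two-thirds down within the content area.
x = 453 + 2 × 1967/3 = 453 + 1311.33 ≈ 1764
y = 140 + 2 × 660/3 = 140 + 440.00 ≈ 580

(1764, 580)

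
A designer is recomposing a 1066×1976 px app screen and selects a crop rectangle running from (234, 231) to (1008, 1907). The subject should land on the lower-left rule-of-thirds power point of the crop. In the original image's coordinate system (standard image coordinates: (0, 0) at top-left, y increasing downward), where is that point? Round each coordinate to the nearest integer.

(492, 1348)

Crop width = 1008 − 234 = 774 px; one third is 258.00 px.
Crop height = 1907 − 231 = 1676 px; one third is 558.67 px.
The lower-left point is one-third across and two-thirds down within the crop:
x = 234 + 1 × 258.00 ≈ 492; y = 231 + 2 × 558.67 ≈ 1348.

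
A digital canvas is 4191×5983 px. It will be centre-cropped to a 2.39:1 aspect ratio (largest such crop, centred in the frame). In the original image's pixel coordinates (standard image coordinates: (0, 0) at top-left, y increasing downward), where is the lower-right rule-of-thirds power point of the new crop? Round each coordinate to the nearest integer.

x = 2794 px, y = 3284 px

4191/5983 < 2.39/1, so the 2.39:1 crop keeps the full width 4191 and trims height to 4191 × 1/2.39 = 1753.56 px.
Top offset = (5983 − 1753.56)/2 = 2114.72 px; left offset = 0.
Lower-right is two-thirds across and two-thirds down within the crop:
x = 0.00 + 2 × 4191.00/3 ≈ 2794; y = 2114.72 + 2 × 1753.56/3 ≈ 3284.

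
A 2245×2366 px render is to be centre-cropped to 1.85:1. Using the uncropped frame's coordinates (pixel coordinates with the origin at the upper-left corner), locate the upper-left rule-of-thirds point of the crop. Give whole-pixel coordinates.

x = 748 px, y = 981 px

2245/2366 < 1.85/1, so the 1.85:1 crop keeps the full width 2245 and trims height to 2245 × 1/1.85 = 1213.51 px.
Top offset = (2366 − 1213.51)/2 = 576.24 px; left offset = 0.
Upper-left is one-third across and one-third down within the crop:
x = 0.00 + 1 × 2245.00/3 ≈ 748; y = 576.24 + 1 × 1213.51/3 ≈ 981.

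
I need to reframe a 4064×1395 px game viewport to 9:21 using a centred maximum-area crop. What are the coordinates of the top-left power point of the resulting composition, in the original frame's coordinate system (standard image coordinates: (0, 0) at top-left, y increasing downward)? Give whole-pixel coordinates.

4064/1395 > 9/21, so the 9:21 crop keeps the full height 1395 and trims width to 1395 × 9/21 = 597.86 px.
Left offset = (4064 − 597.86)/2 = 1733.07 px; top offset = 0.
Top-left is one-third across and one-third down within the crop:
x = 1733.07 + 1 × 597.86/3 ≈ 1932; y = 0.00 + 1 × 1395.00/3 ≈ 465.

(1932, 465)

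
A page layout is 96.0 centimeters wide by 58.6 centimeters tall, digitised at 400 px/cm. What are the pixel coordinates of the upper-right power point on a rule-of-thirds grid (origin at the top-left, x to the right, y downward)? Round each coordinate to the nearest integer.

(25600, 7813)

In pixels the canvas is 96.0 × 400 = 38400 wide and 58.6 × 400 = 23440 tall.
The upper-right point is two-thirds across and one-third down:
x = 2 × 38400/3 ≈ 25600; y = 1 × 23440/3 ≈ 7813.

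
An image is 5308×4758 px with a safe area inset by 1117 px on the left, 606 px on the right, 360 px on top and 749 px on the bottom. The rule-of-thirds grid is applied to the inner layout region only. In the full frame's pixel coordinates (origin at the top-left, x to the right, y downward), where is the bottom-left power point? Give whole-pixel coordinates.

(2312, 2793)

Content width = 5308 − 1117 − 606 = 3585 px; content height = 4758 − 360 − 749 = 3649 px.
Bottom-left is one-third across and two-thirds down within the inner layout region.
x = 1117 + 1 × 3585/3 = 1117 + 1195.00 ≈ 2312
y = 360 + 2 × 3649/3 = 360 + 2432.67 ≈ 2793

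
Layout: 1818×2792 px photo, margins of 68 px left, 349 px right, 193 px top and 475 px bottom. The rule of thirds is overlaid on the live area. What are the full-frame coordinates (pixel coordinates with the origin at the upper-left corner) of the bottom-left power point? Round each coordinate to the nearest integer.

Content width = 1818 − 68 − 349 = 1401 px; content height = 2792 − 193 − 475 = 2124 px.
Bottom-left is one-third across and two-thirds down within the live area.
x = 68 + 1 × 1401/3 = 68 + 467.00 ≈ 535
y = 193 + 2 × 2124/3 = 193 + 1416.00 ≈ 1609

(535, 1609)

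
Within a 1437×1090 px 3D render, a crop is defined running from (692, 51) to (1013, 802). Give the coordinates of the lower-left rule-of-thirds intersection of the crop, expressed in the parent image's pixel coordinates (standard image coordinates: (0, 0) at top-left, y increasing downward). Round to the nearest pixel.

Crop width = 1013 − 692 = 321 px; one third is 107.00 px.
Crop height = 802 − 51 = 751 px; one third is 250.33 px.
The lower-left point is one-third across and two-thirds down within the crop:
x = 692 + 1 × 107.00 ≈ 799; y = 51 + 2 × 250.33 ≈ 552.

x = 799 px, y = 552 px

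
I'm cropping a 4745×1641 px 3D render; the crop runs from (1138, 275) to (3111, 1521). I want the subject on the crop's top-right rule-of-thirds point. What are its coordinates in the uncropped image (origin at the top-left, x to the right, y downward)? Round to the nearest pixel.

Crop width = 3111 − 1138 = 1973 px; one third is 657.67 px.
Crop height = 1521 − 275 = 1246 px; one third is 415.33 px.
The top-right point is two-thirds across and one-third down within the crop:
x = 1138 + 2 × 657.67 ≈ 2453; y = 275 + 1 × 415.33 ≈ 690.

x = 2453 px, y = 690 px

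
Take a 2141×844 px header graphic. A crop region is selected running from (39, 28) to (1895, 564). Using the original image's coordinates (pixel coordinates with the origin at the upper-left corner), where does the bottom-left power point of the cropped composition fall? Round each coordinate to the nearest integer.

Crop width = 1895 − 39 = 1856 px; one third is 618.67 px.
Crop height = 564 − 28 = 536 px; one third is 178.67 px.
The bottom-left point is one-third across and two-thirds down within the crop:
x = 39 + 1 × 618.67 ≈ 658; y = 28 + 2 × 178.67 ≈ 385.

x = 658 px, y = 385 px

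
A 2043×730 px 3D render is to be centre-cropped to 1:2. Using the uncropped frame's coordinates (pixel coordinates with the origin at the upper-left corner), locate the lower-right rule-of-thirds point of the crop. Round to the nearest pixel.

2043/730 > 1/2, so the 1:2 crop keeps the full height 730 and trims width to 730 × 1/2 = 365.00 px.
Left offset = (2043 − 365.00)/2 = 839.00 px; top offset = 0.
Lower-right is two-thirds across and two-thirds down within the crop:
x = 839.00 + 2 × 365.00/3 ≈ 1082; y = 0.00 + 2 × 730.00/3 ≈ 487.

(1082, 487)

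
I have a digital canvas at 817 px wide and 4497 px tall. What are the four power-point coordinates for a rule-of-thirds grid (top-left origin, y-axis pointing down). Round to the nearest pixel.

(272, 1499), (545, 1499), (272, 2998), (545, 2998)

One third of 817 is 272.33; one third of 4497 is 1499.
Vertical third lines at x = 272 and x = 545; horizontal third lines at y = 1499 and y = 2998.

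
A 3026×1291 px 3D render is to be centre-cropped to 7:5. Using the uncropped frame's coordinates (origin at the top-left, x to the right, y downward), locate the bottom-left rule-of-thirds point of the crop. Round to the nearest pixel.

x = 1212 px, y = 861 px

3026/1291 > 7/5, so the 7:5 crop keeps the full height 1291 and trims width to 1291 × 7/5 = 1807.40 px.
Left offset = (3026 − 1807.40)/2 = 609.30 px; top offset = 0.
Bottom-left is one-third across and two-thirds down within the crop:
x = 609.30 + 1 × 1807.40/3 ≈ 1212; y = 0.00 + 2 × 1291.00/3 ≈ 861.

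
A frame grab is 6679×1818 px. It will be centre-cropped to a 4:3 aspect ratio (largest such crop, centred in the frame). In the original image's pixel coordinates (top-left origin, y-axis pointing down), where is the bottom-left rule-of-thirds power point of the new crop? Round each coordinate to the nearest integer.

6679/1818 > 4/3, so the 4:3 crop keeps the full height 1818 and trims width to 1818 × 4/3 = 2424.00 px.
Left offset = (6679 − 2424.00)/2 = 2127.50 px; top offset = 0.
Bottom-left is one-third across and two-thirds down within the crop:
x = 2127.50 + 1 × 2424.00/3 ≈ 2936; y = 0.00 + 2 × 1818.00/3 ≈ 1212.

(2936, 1212)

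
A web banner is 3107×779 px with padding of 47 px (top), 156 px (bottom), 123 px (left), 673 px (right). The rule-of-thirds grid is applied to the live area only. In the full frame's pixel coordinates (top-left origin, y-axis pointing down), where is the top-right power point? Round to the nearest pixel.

Content width = 3107 − 123 − 673 = 2311 px; content height = 779 − 47 − 156 = 576 px.
Top-right is two-thirds across and one-third down within the live area.
x = 123 + 2 × 2311/3 = 123 + 1540.67 ≈ 1664
y = 47 + 1 × 576/3 = 47 + 192.00 ≈ 239

(1664, 239)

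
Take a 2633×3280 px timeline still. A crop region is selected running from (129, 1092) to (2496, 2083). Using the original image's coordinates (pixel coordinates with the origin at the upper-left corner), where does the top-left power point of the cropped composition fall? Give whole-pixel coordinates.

x = 918 px, y = 1422 px

Crop width = 2496 − 129 = 2367 px; one third is 789.00 px.
Crop height = 2083 − 1092 = 991 px; one third is 330.33 px.
The top-left point is one-third across and one-third down within the crop:
x = 129 + 1 × 789.00 ≈ 918; y = 1092 + 1 × 330.33 ≈ 1422.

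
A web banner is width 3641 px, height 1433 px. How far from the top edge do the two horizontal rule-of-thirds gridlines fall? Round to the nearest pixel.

1433 / 3 = 477.67, so the horizontal lines sit at one and two thirds of 1433.

478 px and 955 px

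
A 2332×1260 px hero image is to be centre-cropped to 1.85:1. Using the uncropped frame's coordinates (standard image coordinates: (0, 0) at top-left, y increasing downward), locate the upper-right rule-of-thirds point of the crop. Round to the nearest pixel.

x = 1555 px, y = 420 px

2332/1260 > 1.85/1, so the 1.85:1 crop keeps the full height 1260 and trims width to 1260 × 1.85/1 = 2331.00 px.
Left offset = (2332 − 2331.00)/2 = 0.50 px; top offset = 0.
Upper-right is two-thirds across and one-third down within the crop:
x = 0.50 + 2 × 2331.00/3 ≈ 1555; y = 0.00 + 1 × 1260.00/3 ≈ 420.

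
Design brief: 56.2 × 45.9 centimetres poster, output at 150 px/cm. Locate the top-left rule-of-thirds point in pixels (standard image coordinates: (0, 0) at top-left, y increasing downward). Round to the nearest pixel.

x = 2810 px, y = 2295 px

In pixels the canvas is 56.2 × 150 = 8430 wide and 45.9 × 150 = 6885 tall.
The top-left point is one-third across and one-third down:
x = 1 × 8430/3 ≈ 2810; y = 1 × 6885/3 ≈ 2295.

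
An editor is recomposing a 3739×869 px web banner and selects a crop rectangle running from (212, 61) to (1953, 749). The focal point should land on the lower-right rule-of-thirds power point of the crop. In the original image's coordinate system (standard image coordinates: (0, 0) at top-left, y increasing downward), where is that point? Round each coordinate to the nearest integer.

Crop width = 1953 − 212 = 1741 px; one third is 580.33 px.
Crop height = 749 − 61 = 688 px; one third is 229.33 px.
The lower-right point is two-thirds across and two-thirds down within the crop:
x = 212 + 2 × 580.33 ≈ 1373; y = 61 + 2 × 229.33 ≈ 520.

x = 1373 px, y = 520 px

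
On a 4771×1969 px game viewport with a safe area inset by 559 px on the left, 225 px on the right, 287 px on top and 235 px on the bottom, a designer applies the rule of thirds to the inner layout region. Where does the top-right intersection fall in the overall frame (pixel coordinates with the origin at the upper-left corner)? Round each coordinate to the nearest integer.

(3217, 769)

Content width = 4771 − 559 − 225 = 3987 px; content height = 1969 − 287 − 235 = 1447 px.
Top-right is two-thirds across and one-third down within the inner layout region.
x = 559 + 2 × 3987/3 = 559 + 2658.00 ≈ 3217
y = 287 + 1 × 1447/3 = 287 + 482.33 ≈ 769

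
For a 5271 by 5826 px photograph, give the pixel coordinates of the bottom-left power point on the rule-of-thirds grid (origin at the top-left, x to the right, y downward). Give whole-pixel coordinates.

x = 1757 px, y = 3884 px

The bottom-left point sits one-third of the way across and two-thirds of the way down.
x = 1 × 5271/3 ≈ 1757; y = 2 × 5826/3 ≈ 3884.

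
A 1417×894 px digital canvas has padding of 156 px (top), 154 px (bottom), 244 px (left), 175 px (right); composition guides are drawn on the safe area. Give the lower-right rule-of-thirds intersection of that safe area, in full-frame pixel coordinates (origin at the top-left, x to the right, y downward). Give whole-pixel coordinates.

(909, 545)

Content width = 1417 − 244 − 175 = 998 px; content height = 894 − 156 − 154 = 584 px.
Lower-right is two-thirds across and two-thirds down within the safe area.
x = 244 + 2 × 998/3 = 244 + 665.33 ≈ 909
y = 156 + 2 × 584/3 = 156 + 389.33 ≈ 545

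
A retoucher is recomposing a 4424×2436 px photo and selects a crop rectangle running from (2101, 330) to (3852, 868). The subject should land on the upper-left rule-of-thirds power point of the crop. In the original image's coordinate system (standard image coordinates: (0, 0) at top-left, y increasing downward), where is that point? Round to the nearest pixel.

Crop width = 3852 − 2101 = 1751 px; one third is 583.67 px.
Crop height = 868 − 330 = 538 px; one third is 179.33 px.
The upper-left point is one-third across and one-third down within the crop:
x = 2101 + 1 × 583.67 ≈ 2685; y = 330 + 1 × 179.33 ≈ 509.

(2685, 509)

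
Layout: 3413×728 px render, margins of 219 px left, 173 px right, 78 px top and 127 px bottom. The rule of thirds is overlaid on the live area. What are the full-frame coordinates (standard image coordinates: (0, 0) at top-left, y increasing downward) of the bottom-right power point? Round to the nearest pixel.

x = 2233 px, y = 427 px

Content width = 3413 − 219 − 173 = 3021 px; content height = 728 − 78 − 127 = 523 px.
Bottom-right is two-thirds across and two-thirds down within the live area.
x = 219 + 2 × 3021/3 = 219 + 2014.00 ≈ 2233
y = 78 + 2 × 523/3 = 78 + 348.67 ≈ 427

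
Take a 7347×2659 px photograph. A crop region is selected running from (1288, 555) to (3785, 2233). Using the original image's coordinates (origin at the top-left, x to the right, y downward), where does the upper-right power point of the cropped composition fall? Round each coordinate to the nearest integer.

x = 2953 px, y = 1114 px

Crop width = 3785 − 1288 = 2497 px; one third is 832.33 px.
Crop height = 2233 − 555 = 1678 px; one third is 559.33 px.
The upper-right point is two-thirds across and one-third down within the crop:
x = 1288 + 2 × 832.33 ≈ 2953; y = 555 + 1 × 559.33 ≈ 1114.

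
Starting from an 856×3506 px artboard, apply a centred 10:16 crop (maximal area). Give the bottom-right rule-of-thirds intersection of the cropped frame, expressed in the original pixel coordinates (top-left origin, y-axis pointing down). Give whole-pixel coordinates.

856/3506 < 10/16, so the 10:16 crop keeps the full width 856 and trims height to 856 × 16/10 = 1369.60 px.
Top offset = (3506 − 1369.60)/2 = 1068.20 px; left offset = 0.
Bottom-right is two-thirds across and two-thirds down within the crop:
x = 0.00 + 2 × 856.00/3 ≈ 571; y = 1068.20 + 2 × 1369.60/3 ≈ 1981.

x = 571 px, y = 1981 px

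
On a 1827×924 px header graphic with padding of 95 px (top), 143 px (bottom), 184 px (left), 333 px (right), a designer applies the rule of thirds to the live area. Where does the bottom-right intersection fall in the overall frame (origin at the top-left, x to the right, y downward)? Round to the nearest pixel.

Content width = 1827 − 184 − 333 = 1310 px; content height = 924 − 95 − 143 = 686 px.
Bottom-right is two-thirds across and two-thirds down within the live area.
x = 184 + 2 × 1310/3 = 184 + 873.33 ≈ 1057
y = 95 + 2 × 686/3 = 95 + 457.33 ≈ 552

(1057, 552)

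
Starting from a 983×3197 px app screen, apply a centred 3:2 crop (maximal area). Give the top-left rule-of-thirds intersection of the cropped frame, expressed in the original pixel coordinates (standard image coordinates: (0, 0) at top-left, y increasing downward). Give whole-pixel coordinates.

983/3197 < 3/2, so the 3:2 crop keeps the full width 983 and trims height to 983 × 2/3 = 655.33 px.
Top offset = (3197 − 655.33)/2 = 1270.83 px; left offset = 0.
Top-left is one-third across and one-third down within the crop:
x = 0.00 + 1 × 983.00/3 ≈ 328; y = 1270.83 + 1 × 655.33/3 ≈ 1489.

x = 328 px, y = 1489 px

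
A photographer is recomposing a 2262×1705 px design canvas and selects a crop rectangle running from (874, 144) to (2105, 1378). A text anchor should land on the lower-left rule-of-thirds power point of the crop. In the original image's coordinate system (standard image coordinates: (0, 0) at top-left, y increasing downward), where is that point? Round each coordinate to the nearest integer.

x = 1284 px, y = 967 px

Crop width = 2105 − 874 = 1231 px; one third is 410.33 px.
Crop height = 1378 − 144 = 1234 px; one third is 411.33 px.
The lower-left point is one-third across and two-thirds down within the crop:
x = 874 + 1 × 410.33 ≈ 1284; y = 144 + 2 × 411.33 ≈ 967.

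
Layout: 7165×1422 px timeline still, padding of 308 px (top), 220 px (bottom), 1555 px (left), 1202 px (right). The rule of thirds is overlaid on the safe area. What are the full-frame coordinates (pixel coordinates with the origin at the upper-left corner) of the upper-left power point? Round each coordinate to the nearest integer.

x = 3024 px, y = 606 px

Content width = 7165 − 1555 − 1202 = 4408 px; content height = 1422 − 308 − 220 = 894 px.
Upper-left is one-third across and one-third down within the safe area.
x = 1555 + 1 × 4408/3 = 1555 + 1469.33 ≈ 3024
y = 308 + 1 × 894/3 = 308 + 298.00 ≈ 606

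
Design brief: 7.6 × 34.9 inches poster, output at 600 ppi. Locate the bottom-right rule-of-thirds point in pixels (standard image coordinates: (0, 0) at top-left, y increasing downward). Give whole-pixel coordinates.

In pixels the canvas is 7.6 × 600 = 4560 wide and 34.9 × 600 = 20940 tall.
The bottom-right point is two-thirds across and two-thirds down:
x = 2 × 4560/3 ≈ 3040; y = 2 × 20940/3 ≈ 13960.

(3040, 13960)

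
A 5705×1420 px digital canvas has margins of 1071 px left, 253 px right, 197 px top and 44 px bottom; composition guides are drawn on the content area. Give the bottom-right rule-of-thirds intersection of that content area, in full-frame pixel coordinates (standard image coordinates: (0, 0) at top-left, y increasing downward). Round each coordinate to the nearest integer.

(3992, 983)

Content width = 5705 − 1071 − 253 = 4381 px; content height = 1420 − 197 − 44 = 1179 px.
Bottom-right is two-thirds across and two-thirds down within the content area.
x = 1071 + 2 × 4381/3 = 1071 + 2920.67 ≈ 3992
y = 197 + 2 × 1179/3 = 197 + 786.00 ≈ 983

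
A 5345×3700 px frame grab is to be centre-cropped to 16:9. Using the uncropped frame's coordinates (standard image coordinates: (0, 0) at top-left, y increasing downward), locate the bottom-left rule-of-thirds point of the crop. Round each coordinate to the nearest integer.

5345/3700 < 16/9, so the 16:9 crop keeps the full width 5345 and trims height to 5345 × 9/16 = 3006.56 px.
Top offset = (3700 − 3006.56)/2 = 346.72 px; left offset = 0.
Bottom-left is one-third across and two-thirds down within the crop:
x = 0.00 + 1 × 5345.00/3 ≈ 1782; y = 346.72 + 2 × 3006.56/3 ≈ 2351.

x = 1782 px, y = 2351 px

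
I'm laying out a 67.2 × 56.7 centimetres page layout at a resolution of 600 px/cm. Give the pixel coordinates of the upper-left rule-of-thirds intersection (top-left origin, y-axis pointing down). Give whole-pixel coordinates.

In pixels the canvas is 67.2 × 600 = 40320 wide and 56.7 × 600 = 34020 tall.
The upper-left point is one-third across and one-third down:
x = 1 × 40320/3 ≈ 13440; y = 1 × 34020/3 ≈ 11340.

x = 13440 px, y = 11340 px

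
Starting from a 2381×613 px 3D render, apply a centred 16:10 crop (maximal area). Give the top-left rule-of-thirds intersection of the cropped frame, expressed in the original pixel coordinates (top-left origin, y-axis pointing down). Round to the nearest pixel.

x = 1027 px, y = 204 px

2381/613 > 16/10, so the 16:10 crop keeps the full height 613 and trims width to 613 × 16/10 = 980.80 px.
Left offset = (2381 − 980.80)/2 = 700.10 px; top offset = 0.
Top-left is one-third across and one-third down within the crop:
x = 700.10 + 1 × 980.80/3 ≈ 1027; y = 0.00 + 1 × 613.00/3 ≈ 204.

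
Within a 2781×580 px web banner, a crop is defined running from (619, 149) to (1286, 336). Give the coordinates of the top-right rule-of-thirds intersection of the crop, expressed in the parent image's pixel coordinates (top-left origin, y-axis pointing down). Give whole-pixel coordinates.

x = 1064 px, y = 211 px

Crop width = 1286 − 619 = 667 px; one third is 222.33 px.
Crop height = 336 − 149 = 187 px; one third is 62.33 px.
The top-right point is two-thirds across and one-third down within the crop:
x = 619 + 2 × 222.33 ≈ 1064; y = 149 + 1 × 62.33 ≈ 211.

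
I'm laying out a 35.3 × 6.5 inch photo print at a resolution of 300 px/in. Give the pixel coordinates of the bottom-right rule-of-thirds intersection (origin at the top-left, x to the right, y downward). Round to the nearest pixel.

x = 7060 px, y = 1300 px

In pixels the canvas is 35.3 × 300 = 10590 wide and 6.5 × 300 = 1950 tall.
The bottom-right point is two-thirds across and two-thirds down:
x = 2 × 10590/3 ≈ 7060; y = 2 × 1950/3 ≈ 1300.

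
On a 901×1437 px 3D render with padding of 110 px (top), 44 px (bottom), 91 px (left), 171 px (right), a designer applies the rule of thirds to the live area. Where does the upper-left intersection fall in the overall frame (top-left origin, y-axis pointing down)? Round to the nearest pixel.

x = 304 px, y = 538 px

Content width = 901 − 91 − 171 = 639 px; content height = 1437 − 110 − 44 = 1283 px.
Upper-left is one-third across and one-third down within the live area.
x = 91 + 1 × 639/3 = 91 + 213.00 ≈ 304
y = 110 + 1 × 1283/3 = 110 + 427.67 ≈ 538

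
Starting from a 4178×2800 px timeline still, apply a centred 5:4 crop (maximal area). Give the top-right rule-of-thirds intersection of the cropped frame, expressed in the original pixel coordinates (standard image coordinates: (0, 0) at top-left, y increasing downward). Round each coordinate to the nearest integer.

4178/2800 > 5/4, so the 5:4 crop keeps the full height 2800 and trims width to 2800 × 5/4 = 3500.00 px.
Left offset = (4178 − 3500.00)/2 = 339.00 px; top offset = 0.
Top-right is two-thirds across and one-third down within the crop:
x = 339.00 + 2 × 3500.00/3 ≈ 2672; y = 0.00 + 1 × 2800.00/3 ≈ 933.

x = 2672 px, y = 933 px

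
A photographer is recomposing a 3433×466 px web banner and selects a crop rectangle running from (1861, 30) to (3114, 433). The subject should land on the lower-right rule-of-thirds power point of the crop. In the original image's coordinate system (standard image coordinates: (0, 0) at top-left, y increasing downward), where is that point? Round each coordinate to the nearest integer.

(2696, 299)

Crop width = 3114 − 1861 = 1253 px; one third is 417.67 px.
Crop height = 433 − 30 = 403 px; one third is 134.33 px.
The lower-right point is two-thirds across and two-thirds down within the crop:
x = 1861 + 2 × 417.67 ≈ 2696; y = 30 + 2 × 134.33 ≈ 299.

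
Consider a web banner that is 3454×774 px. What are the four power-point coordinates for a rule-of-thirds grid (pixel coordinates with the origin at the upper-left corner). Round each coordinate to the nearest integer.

(1151, 258), (2303, 258), (1151, 516), (2303, 516)

One third of 3454 is 1151.33; one third of 774 is 258.
Vertical third lines at x = 1151 and x = 2303; horizontal third lines at y = 258 and y = 516.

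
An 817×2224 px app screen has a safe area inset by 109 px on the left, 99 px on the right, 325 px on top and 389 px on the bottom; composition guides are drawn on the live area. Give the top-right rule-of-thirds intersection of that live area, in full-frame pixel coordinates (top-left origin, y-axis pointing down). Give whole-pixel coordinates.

Content width = 817 − 109 − 99 = 609 px; content height = 2224 − 325 − 389 = 1510 px.
Top-right is two-thirds across and one-third down within the live area.
x = 109 + 2 × 609/3 = 109 + 406.00 ≈ 515
y = 325 + 1 × 1510/3 = 325 + 503.33 ≈ 828

x = 515 px, y = 828 px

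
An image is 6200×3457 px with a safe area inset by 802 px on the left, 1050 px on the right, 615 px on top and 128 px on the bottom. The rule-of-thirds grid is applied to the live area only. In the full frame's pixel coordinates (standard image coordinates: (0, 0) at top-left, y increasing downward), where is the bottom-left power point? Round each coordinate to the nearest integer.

(2251, 2424)

Content width = 6200 − 802 − 1050 = 4348 px; content height = 3457 − 615 − 128 = 2714 px.
Bottom-left is one-third across and two-thirds down within the live area.
x = 802 + 1 × 4348/3 = 802 + 1449.33 ≈ 2251
y = 615 + 2 × 2714/3 = 615 + 1809.33 ≈ 2424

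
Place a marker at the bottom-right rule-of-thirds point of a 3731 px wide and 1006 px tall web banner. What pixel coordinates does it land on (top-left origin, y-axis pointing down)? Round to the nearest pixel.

x = 2487 px, y = 671 px

The bottom-right point sits two-thirds of the way across and two-thirds of the way down.
x = 2 × 3731/3 ≈ 2487; y = 2 × 1006/3 ≈ 671.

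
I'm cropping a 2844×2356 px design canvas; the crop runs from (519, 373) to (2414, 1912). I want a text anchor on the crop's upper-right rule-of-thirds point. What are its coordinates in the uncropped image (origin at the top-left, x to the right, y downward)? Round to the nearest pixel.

x = 1782 px, y = 886 px

Crop width = 2414 − 519 = 1895 px; one third is 631.67 px.
Crop height = 1912 − 373 = 1539 px; one third is 513.00 px.
The upper-right point is two-thirds across and one-third down within the crop:
x = 519 + 2 × 631.67 ≈ 1782; y = 373 + 1 × 513.00 ≈ 886.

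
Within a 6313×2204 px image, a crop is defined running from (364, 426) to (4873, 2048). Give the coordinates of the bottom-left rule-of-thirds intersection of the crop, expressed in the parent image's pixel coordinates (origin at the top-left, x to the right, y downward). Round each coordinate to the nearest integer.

Crop width = 4873 − 364 = 4509 px; one third is 1503.00 px.
Crop height = 2048 − 426 = 1622 px; one third is 540.67 px.
The bottom-left point is one-third across and two-thirds down within the crop:
x = 364 + 1 × 1503.00 ≈ 1867; y = 426 + 2 × 540.67 ≈ 1507.

x = 1867 px, y = 1507 px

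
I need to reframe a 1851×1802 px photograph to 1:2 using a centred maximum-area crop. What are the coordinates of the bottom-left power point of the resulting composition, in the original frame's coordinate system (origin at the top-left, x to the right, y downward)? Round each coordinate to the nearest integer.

1851/1802 > 1/2, so the 1:2 crop keeps the full height 1802 and trims width to 1802 × 1/2 = 901.00 px.
Left offset = (1851 − 901.00)/2 = 475.00 px; top offset = 0.
Bottom-left is one-third across and two-thirds down within the crop:
x = 475.00 + 1 × 901.00/3 ≈ 775; y = 0.00 + 2 × 1802.00/3 ≈ 1201.

(775, 1201)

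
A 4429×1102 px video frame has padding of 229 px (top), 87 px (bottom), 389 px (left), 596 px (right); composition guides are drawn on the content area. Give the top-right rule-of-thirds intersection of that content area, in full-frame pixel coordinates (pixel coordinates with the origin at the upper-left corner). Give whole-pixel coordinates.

Content width = 4429 − 389 − 596 = 3444 px; content height = 1102 − 229 − 87 = 786 px.
Top-right is two-thirds across and one-third down within the content area.
x = 389 + 2 × 3444/3 = 389 + 2296.00 ≈ 2685
y = 229 + 1 × 786/3 = 229 + 262.00 ≈ 491

(2685, 491)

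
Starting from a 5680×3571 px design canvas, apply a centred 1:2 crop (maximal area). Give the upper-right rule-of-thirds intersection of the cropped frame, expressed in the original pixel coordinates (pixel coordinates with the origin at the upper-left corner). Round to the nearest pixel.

x = 3138 px, y = 1190 px

5680/3571 > 1/2, so the 1:2 crop keeps the full height 3571 and trims width to 3571 × 1/2 = 1785.50 px.
Left offset = (5680 − 1785.50)/2 = 1947.25 px; top offset = 0.
Upper-right is two-thirds across and one-third down within the crop:
x = 1947.25 + 2 × 1785.50/3 ≈ 3138; y = 0.00 + 1 × 3571.00/3 ≈ 1190.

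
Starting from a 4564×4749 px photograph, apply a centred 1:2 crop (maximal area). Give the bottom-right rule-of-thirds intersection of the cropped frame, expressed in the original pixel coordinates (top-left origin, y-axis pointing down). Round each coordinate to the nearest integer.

x = 2678 px, y = 3166 px

4564/4749 > 1/2, so the 1:2 crop keeps the full height 4749 and trims width to 4749 × 1/2 = 2374.50 px.
Left offset = (4564 − 2374.50)/2 = 1094.75 px; top offset = 0.
Bottom-right is two-thirds across and two-thirds down within the crop:
x = 1094.75 + 2 × 2374.50/3 ≈ 2678; y = 0.00 + 2 × 4749.00/3 ≈ 3166.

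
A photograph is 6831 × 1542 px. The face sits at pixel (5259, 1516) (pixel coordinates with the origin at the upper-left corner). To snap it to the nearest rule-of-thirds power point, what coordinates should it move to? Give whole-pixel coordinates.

x = 4554 px, y = 1028 px

Third lines: x ∈ {2277, 4554}, y ∈ {514, 1028}.
5259 is closer to x = 4554; 1516 is closer to y = 1028.
So the nearest intersection is the lower-right power point.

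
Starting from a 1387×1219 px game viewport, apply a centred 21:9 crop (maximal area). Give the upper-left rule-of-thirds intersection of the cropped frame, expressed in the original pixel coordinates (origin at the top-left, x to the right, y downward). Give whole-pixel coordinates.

1387/1219 < 21/9, so the 21:9 crop keeps the full width 1387 and trims height to 1387 × 9/21 = 594.43 px.
Top offset = (1219 − 594.43)/2 = 312.29 px; left offset = 0.
Upper-left is one-third across and one-third down within the crop:
x = 0.00 + 1 × 1387.00/3 ≈ 462; y = 312.29 + 1 × 594.43/3 ≈ 510.

(462, 510)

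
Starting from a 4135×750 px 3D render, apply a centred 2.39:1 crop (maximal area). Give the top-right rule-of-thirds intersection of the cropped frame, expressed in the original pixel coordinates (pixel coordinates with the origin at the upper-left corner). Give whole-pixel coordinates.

4135/750 > 2.39/1, so the 2.39:1 crop keeps the full height 750 and trims width to 750 × 2.39/1 = 1792.50 px.
Left offset = (4135 − 1792.50)/2 = 1171.25 px; top offset = 0.
Top-right is two-thirds across and one-third down within the crop:
x = 1171.25 + 2 × 1792.50/3 ≈ 2366; y = 0.00 + 1 × 750.00/3 ≈ 250.

x = 2366 px, y = 250 px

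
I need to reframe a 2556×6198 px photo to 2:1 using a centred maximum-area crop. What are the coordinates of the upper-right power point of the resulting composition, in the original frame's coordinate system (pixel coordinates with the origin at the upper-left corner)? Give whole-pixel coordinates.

x = 1704 px, y = 2886 px

2556/6198 < 2/1, so the 2:1 crop keeps the full width 2556 and trims height to 2556 × 1/2 = 1278.00 px.
Top offset = (6198 − 1278.00)/2 = 2460.00 px; left offset = 0.
Upper-right is two-thirds across and one-third down within the crop:
x = 0.00 + 2 × 2556.00/3 ≈ 1704; y = 2460.00 + 1 × 1278.00/3 ≈ 2886.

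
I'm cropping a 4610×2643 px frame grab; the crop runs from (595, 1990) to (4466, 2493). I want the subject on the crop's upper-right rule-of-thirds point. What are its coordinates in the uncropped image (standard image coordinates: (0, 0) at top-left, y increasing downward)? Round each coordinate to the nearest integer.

Crop width = 4466 − 595 = 3871 px; one third is 1290.33 px.
Crop height = 2493 − 1990 = 503 px; one third is 167.67 px.
The upper-right point is two-thirds across and one-third down within the crop:
x = 595 + 2 × 1290.33 ≈ 3176; y = 1990 + 1 × 167.67 ≈ 2158.

x = 3176 px, y = 2158 px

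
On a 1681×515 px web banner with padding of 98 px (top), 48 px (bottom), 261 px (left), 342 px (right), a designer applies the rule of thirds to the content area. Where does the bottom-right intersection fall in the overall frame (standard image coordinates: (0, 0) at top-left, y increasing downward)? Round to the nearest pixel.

Content width = 1681 − 261 − 342 = 1078 px; content height = 515 − 98 − 48 = 369 px.
Bottom-right is two-thirds across and two-thirds down within the content area.
x = 261 + 2 × 1078/3 = 261 + 718.67 ≈ 980
y = 98 + 2 × 369/3 = 98 + 246.00 ≈ 344

(980, 344)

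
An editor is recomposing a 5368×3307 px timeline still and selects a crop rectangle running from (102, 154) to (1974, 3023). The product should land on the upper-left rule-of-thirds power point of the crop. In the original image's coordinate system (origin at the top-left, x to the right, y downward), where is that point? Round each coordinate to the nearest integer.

Crop width = 1974 − 102 = 1872 px; one third is 624.00 px.
Crop height = 3023 − 154 = 2869 px; one third is 956.33 px.
The upper-left point is one-third across and one-third down within the crop:
x = 102 + 1 × 624.00 ≈ 726; y = 154 + 1 × 956.33 ≈ 1110.

x = 726 px, y = 1110 px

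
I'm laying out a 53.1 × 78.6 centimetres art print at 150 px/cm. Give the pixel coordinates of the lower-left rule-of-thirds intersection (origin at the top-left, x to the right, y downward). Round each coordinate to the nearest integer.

In pixels the canvas is 53.1 × 150 = 7965 wide and 78.6 × 150 = 11790 tall.
The lower-left point is one-third across and two-thirds down:
x = 1 × 7965/3 ≈ 2655; y = 2 × 11790/3 ≈ 7860.

(2655, 7860)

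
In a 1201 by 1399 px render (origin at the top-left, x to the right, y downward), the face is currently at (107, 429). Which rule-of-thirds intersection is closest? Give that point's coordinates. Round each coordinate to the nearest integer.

x = 400 px, y = 466 px

Third lines: x ∈ {400, 801}, y ∈ {466, 933}.
107 is closer to x = 400; 429 is closer to y = 466.
So the nearest intersection is the upper-left power point.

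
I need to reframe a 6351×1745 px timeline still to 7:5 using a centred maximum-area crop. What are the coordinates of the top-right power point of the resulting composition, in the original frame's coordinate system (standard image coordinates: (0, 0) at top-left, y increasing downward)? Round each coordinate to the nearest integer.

6351/1745 > 7/5, so the 7:5 crop keeps the full height 1745 and trims width to 1745 × 7/5 = 2443.00 px.
Left offset = (6351 − 2443.00)/2 = 1954.00 px; top offset = 0.
Top-right is two-thirds across and one-third down within the crop:
x = 1954.00 + 2 × 2443.00/3 ≈ 3583; y = 0.00 + 1 × 1745.00/3 ≈ 582.

x = 3583 px, y = 582 px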